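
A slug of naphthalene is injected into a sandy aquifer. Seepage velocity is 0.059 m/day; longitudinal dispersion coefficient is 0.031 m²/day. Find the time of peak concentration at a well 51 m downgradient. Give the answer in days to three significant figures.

For the 1D instantaneous-source solution, setting ∂C/∂t = 0 at fixed x gives v²t² + 2Dt − x² = 0, so t = (√(D² + v²x²) − D)/v².
√(D² + v²x²) = √(0.031² + 0.059² × 51²) = 3.009; v² = 0.003481.
t = (3.009 − 0.031)/0.003481 = 856 days (vs. the pure-advection estimate x/v = 864 d).

856 days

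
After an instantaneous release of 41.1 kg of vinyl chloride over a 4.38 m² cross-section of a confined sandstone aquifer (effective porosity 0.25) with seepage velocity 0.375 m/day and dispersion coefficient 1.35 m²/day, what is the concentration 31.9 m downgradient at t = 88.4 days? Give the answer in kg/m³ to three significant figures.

0.966 kg/m³

For an instantaneous plane source, C(x,t) = M/(n_e·A·√(4πDt)) · exp(−(x−vt)²/(4Dt)), with n_e·A the pore (flow) area.
Plume center vt = 0.375 × 88.4 = 33.15 m, so the well at 31.9 m is 1.25 m upgradient of the peak.
√(4πDt) = 38.73 m, giving peak height M/(n_e·A·√(4πDt)) = 41.1/(0.25 × 4.38 × 38.73) = 0.9691 kg/m³.
(x−vt)²/(4Dt) = (-1.25)²/(4 × 1.35 × 88.4) = 0.003273; exp(−0.003273) = 0.9967.
C = 0.9691 × 0.9967 = 0.966 kg/m³.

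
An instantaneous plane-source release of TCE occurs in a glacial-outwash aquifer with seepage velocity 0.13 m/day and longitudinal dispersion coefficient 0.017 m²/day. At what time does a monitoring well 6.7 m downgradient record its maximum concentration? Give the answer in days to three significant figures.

50.5 days

For the 1D instantaneous-source solution, setting ∂C/∂t = 0 at fixed x gives v²t² + 2Dt − x² = 0, so t = (√(D² + v²x²) − D)/v².
√(D² + v²x²) = √(0.017² + 0.13² × 6.7²) = 0.8712; v² = 0.0169.
t = (0.8712 − 0.017)/0.0169 = 50.5 days (vs. the pure-advection estimate x/v = 51.5 d).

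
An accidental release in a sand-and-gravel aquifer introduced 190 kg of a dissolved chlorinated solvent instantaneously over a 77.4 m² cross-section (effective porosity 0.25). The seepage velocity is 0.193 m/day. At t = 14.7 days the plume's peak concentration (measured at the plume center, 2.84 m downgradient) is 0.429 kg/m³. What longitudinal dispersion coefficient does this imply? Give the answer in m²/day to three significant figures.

2.84 m²/day

At the plume center C_max = M/(n_e·A·√(4πDt)), so D = M²/(4πt·(n_e·A·C_max)²).
n_e·A·C_max = 0.25 × 77.4 × 0.429 = 8.301 kg/m.
D = 190²/(4π × 14.7 × 8.301²) = 2.84 m²/day.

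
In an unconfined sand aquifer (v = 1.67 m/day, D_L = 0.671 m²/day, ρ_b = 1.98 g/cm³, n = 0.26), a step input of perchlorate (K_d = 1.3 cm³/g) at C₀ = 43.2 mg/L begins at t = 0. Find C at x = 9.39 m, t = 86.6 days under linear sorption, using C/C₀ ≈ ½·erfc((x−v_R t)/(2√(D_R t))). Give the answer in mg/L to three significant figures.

38.1 mg/L

Retardation factor R = 1 + ρ_b·K_d/n = 1 + 1.98 × 1.3/0.26 = 10.90.
Sorption retards both mechanisms: v_R = v/R = 0.1532 m/day, D_R = D/R = 0.06156 m²/day.
v_R·t = 0.1532 × 86.6 = 13.26712 m; 2√(D_R t) = 4.618 m; argument = (9.39 − 13.26712)/4.618 = -0.8396.
C = C₀ × ½·erfc(-0.8396) = 43.2 × 0.8825 = 38.1 mg/L.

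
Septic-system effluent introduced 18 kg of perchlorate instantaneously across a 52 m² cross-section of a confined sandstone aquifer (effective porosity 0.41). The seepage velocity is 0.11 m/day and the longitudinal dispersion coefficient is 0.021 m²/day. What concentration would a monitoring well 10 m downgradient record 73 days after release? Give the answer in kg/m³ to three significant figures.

For an instantaneous plane source, C(x,t) = M/(n_e·A·√(4πDt)) · exp(−(x−vt)²/(4Dt)), with n_e·A the pore (flow) area.
Plume center vt = 0.11 × 73 = 8.03 m, so the well at 10 m is 1.97 m downgradient of the peak.
√(4πDt) = 4.389 m, giving peak height M/(n_e·A·√(4πDt)) = 18/(0.41 × 52 × 4.389) = 0.1924 kg/m³.
(x−vt)²/(4Dt) = (1.97)²/(4 × 0.021 × 73) = 0.6329; exp(−0.6329) = 0.5310.
C = 0.1924 × 0.5310 = 0.102 kg/m³.

0.102 kg/m³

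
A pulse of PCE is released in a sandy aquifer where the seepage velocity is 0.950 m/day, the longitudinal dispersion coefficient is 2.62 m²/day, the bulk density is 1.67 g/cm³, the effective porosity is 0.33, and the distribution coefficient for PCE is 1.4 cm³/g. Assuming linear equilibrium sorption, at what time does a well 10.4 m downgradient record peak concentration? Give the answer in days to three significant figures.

68.1 days

Retardation factor R = 1 + ρ_b·K_d/n = 1 + 1.67 × 1.4/0.33 = 8.085.
Sorption retards both mechanisms: v_R = v/R = 0.1175 m/day, D_R = D/R = 0.3241 m²/day.
Peak time from v_R²t² + 2D_R t − x² = 0: t = (√(D_R² + v_R²x²) − D_R)/v_R².
√(D_R² + v_R²x²) = √(0.3241² + 0.1175² × 10.4²) = 1.264; v_R² = 0.01381.
t = (1.264 − 0.3241)/0.01381 = 68.1 days.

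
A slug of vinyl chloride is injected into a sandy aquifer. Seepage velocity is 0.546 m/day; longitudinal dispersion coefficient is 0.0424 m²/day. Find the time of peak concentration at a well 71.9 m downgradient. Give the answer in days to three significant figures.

For the 1D instantaneous-source solution, setting ∂C/∂t = 0 at fixed x gives v²t² + 2Dt − x² = 0, so t = (√(D² + v²x²) − D)/v².
√(D² + v²x²) = √(0.0424² + 0.546² × 71.9²) = 39.26; v² = 0.298116.
t = (39.26 − 0.0424)/0.298116 = 132 days (vs. the pure-advection estimate x/v = 132 d).

132 days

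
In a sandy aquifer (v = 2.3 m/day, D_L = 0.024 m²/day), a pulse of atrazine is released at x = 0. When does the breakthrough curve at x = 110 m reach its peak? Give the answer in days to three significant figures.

For the 1D instantaneous-source solution, setting ∂C/∂t = 0 at fixed x gives v²t² + 2Dt − x² = 0, so t = (√(D² + v²x²) − D)/v².
√(D² + v²x²) = √(0.024² + 2.3² × 110²) = 253.0; v² = 5.29.
t = (253.0 − 0.024)/5.29 = 47.8 days (vs. the pure-advection estimate x/v = 47.8 d).

47.8 days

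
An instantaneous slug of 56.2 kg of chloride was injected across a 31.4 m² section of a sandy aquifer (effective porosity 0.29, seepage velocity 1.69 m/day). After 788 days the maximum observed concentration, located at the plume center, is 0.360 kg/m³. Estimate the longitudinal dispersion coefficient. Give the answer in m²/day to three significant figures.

At the plume center C_max = M/(n_e·A·√(4πDt)), so D = M²/(4πt·(n_e·A·C_max)²).
n_e·A·C_max = 0.29 × 31.4 × 0.360 = 3.278 kg/m.
D = 56.2²/(4π × 788 × 3.278²) = 0.0297 m²/day.

0.0297 m²/day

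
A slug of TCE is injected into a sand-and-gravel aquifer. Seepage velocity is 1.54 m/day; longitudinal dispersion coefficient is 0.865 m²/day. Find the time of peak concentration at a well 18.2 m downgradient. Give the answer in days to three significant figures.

11.5 days

For the 1D instantaneous-source solution, setting ∂C/∂t = 0 at fixed x gives v²t² + 2Dt − x² = 0, so t = (√(D² + v²x²) − D)/v².
√(D² + v²x²) = √(0.865² + 1.54² × 18.2²) = 28.04; v² = 2.3716.
t = (28.04 − 0.865)/2.3716 = 11.5 days (vs. the pure-advection estimate x/v = 11.8 d).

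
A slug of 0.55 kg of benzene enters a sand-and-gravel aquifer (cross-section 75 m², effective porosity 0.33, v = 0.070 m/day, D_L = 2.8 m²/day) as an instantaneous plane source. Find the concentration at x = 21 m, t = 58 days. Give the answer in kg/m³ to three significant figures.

For an instantaneous plane source, C(x,t) = M/(n_e·A·√(4πDt)) · exp(−(x−vt)²/(4Dt)), with n_e·A the pore (flow) area.
Plume center vt = 0.070 × 58 = 4.06 m, so the well at 21 m is 16.94 m downgradient of the peak.
√(4πDt) = 45.17 m, giving peak height M/(n_e·A·√(4πDt)) = 0.55/(0.33 × 75 × 45.17) = 0.0004920 kg/m³.
(x−vt)²/(4Dt) = (16.94)²/(4 × 2.8 × 58) = 0.4418; exp(−0.4418) = 0.6429.
C = 0.0004920 × 0.6429 = 0.000316 kg/m³.

0.000316 kg/m³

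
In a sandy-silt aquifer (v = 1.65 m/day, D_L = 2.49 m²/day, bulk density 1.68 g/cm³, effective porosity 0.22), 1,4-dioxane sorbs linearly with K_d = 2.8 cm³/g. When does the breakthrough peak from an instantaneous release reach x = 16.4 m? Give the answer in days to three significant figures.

Retardation factor R = 1 + ρ_b·K_d/n = 1 + 1.68 × 2.8/0.22 = 22.38.
Sorption retards both mechanisms: v_R = v/R = 0.07373 m/day, D_R = D/R = 0.1113 m²/day.
Peak time from v_R²t² + 2D_R t − x² = 0: t = (√(D_R² + v_R²x²) − D_R)/v_R².
√(D_R² + v_R²x²) = √(0.1113² + 0.07373² × 16.4²) = 1.214; v_R² = 0.005436.
t = (1.214 − 0.1113)/0.005436 = 203 days.

203 days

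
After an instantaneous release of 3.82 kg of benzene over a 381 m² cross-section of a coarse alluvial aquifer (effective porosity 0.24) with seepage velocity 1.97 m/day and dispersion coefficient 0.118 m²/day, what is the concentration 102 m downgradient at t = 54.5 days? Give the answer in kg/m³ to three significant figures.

0.00152 kg/m³

For an instantaneous plane source, C(x,t) = M/(n_e·A·√(4πDt)) · exp(−(x−vt)²/(4Dt)), with n_e·A the pore (flow) area.
Plume center vt = 1.97 × 54.5 = 107.365 m, so the well at 102 m is 5.365 m upgradient of the peak.
√(4πDt) = 8.990 m, giving peak height M/(n_e·A·√(4πDt)) = 3.82/(0.24 × 381 × 8.990) = 0.004647 kg/m³.
(x−vt)²/(4Dt) = (-5.365)²/(4 × 0.118 × 54.5) = 1.119; exp(−1.119) = 0.3266.
C = 0.004647 × 0.3266 = 0.00152 kg/m³.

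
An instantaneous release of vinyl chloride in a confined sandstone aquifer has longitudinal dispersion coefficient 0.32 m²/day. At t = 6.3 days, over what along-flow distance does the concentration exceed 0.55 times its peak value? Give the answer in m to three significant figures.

4.39 m

The plume is Gaussian with σ = √(2Dt) = √(2 × 0.32 × 6.3) = 2.008 m.
C/C_peak = exp(−Δx²/(2σ²)) = 0.55 ⇒ Δx = σ·√(−2 ln 0.55) = 2.008 × 1.093 = 2.195 m.
Width = 2Δx = 4.39 m.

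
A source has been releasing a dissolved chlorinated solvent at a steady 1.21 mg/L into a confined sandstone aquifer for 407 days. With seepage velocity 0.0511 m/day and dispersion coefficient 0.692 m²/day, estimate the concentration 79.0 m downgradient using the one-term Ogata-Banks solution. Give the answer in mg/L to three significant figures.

For a continuous step input, C/C₀ ≈ ½·erfc((x−vt)/(2√(Dt))).
vt = 0.0511 × 407 = 20.7977 m and 2√(Dt) = 2√(0.692 × 407) = 33.56 m.
Argument (x−vt)/(2√(Dt)) = (79.0 − 20.7977)/33.56 = 1.734; ½·erfc(1.734) = 0.007098.
C = 1.21 × 0.007098 = 0.00859 mg/L.

0.00859 mg/L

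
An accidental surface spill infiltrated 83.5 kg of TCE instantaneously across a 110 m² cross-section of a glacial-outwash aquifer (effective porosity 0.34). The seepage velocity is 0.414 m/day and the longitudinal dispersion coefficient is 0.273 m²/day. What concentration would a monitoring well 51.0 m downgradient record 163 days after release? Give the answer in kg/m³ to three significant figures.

0.0205 kg/m³

For an instantaneous plane source, C(x,t) = M/(n_e·A·√(4πDt)) · exp(−(x−vt)²/(4Dt)), with n_e·A the pore (flow) area.
Plume center vt = 0.414 × 163 = 67.482 m, so the well at 51.0 m is 16.482 m upgradient of the peak.
√(4πDt) = 23.65 m, giving peak height M/(n_e·A·√(4πDt)) = 83.5/(0.34 × 110 × 23.65) = 0.09440 kg/m³.
(x−vt)²/(4Dt) = (-16.482)²/(4 × 0.273 × 163) = 1.526; exp(−1.526) = 0.2174.
C = 0.09440 × 0.2174 = 0.0205 kg/m³.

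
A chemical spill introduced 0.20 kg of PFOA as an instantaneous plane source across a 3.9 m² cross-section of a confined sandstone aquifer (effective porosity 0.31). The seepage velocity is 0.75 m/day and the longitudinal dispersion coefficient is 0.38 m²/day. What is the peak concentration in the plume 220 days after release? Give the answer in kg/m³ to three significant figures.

0.00510 kg/m³

The peak of an instantaneous 1D plume sits at x = vt; there the Gaussian factor is 1 and C_max = M/(n_e·A·√(4πDt)), where n_e·A is the pore area the mass is dissolved in.
√(4πDt) = √(4π × 0.38 × 220) = 32.41 m, so C_max = 0.20/(0.31 × 3.9 × 32.41) = 0.00510 kg/m³.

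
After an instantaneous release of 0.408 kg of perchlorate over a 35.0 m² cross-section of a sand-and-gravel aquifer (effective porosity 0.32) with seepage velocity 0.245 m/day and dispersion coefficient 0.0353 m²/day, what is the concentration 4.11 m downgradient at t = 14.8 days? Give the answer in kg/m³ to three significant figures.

0.0127 kg/m³

For an instantaneous plane source, C(x,t) = M/(n_e·A·√(4πDt)) · exp(−(x−vt)²/(4Dt)), with n_e·A the pore (flow) area.
Plume center vt = 0.245 × 14.8 = 3.626 m, so the well at 4.11 m is 0.484 m downgradient of the peak.
√(4πDt) = 2.562 m, giving peak height M/(n_e·A·√(4πDt)) = 0.408/(0.32 × 35.0 × 2.562) = 0.01422 kg/m³.
(x−vt)²/(4Dt) = (0.484)²/(4 × 0.0353 × 14.8) = 0.1121; exp(−0.1121) = 0.8940.
C = 0.01422 × 0.8940 = 0.0127 kg/m³.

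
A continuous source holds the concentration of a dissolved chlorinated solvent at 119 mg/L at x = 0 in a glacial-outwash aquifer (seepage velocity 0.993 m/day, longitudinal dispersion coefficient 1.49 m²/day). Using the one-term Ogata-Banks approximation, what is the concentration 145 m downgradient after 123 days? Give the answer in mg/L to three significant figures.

13.8 mg/L

For a continuous step input, C/C₀ ≈ ½·erfc((x−vt)/(2√(Dt))).
vt = 0.993 × 123 = 122.139 m and 2√(Dt) = 2√(1.49 × 123) = 27.08 m.
Argument (x−vt)/(2√(Dt)) = (145 − 122.139)/27.08 = 0.8442; ½·erfc(0.8442) = 0.1163.
C = 119 × 0.1163 = 13.8 mg/L.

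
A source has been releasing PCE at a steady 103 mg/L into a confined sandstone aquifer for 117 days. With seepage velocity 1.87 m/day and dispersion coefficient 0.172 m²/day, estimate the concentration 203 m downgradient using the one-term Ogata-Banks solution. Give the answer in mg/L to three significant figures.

For a continuous step input, C/C₀ ≈ ½·erfc((x−vt)/(2√(Dt))).
vt = 1.87 × 117 = 218.79 m and 2√(Dt) = 2√(0.172 × 117) = 8.972 m.
Argument (x−vt)/(2√(Dt)) = (203 − 218.79)/8.972 = -1.760; ½·erfc(-1.760) = 0.9936.
C = 103 × 0.9936 = 102 mg/L.

102 mg/L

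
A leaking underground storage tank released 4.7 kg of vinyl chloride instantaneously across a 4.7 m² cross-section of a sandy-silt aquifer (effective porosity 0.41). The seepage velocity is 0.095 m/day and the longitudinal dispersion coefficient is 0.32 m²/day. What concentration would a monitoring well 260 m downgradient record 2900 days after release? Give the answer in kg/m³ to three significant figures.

0.0212 kg/m³

For an instantaneous plane source, C(x,t) = M/(n_e·A·√(4πDt)) · exp(−(x−vt)²/(4Dt)), with n_e·A the pore (flow) area.
Plume center vt = 0.095 × 2900 = 275.5 m, so the well at 260 m is 15.5 m upgradient of the peak.
√(4πDt) = 108.0 m, giving peak height M/(n_e·A·√(4πDt)) = 4.7/(0.41 × 4.7 × 108.0) = 0.02258 kg/m³.
(x−vt)²/(4Dt) = (-15.5)²/(4 × 0.32 × 2900) = 0.06472; exp(−0.06472) = 0.9373.
C = 0.02258 × 0.9373 = 0.0212 kg/m³.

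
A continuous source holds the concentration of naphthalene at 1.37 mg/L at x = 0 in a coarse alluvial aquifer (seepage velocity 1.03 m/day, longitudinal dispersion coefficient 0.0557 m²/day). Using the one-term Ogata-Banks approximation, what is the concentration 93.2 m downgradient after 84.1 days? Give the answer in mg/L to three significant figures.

For a continuous step input, C/C₀ ≈ ½·erfc((x−vt)/(2√(Dt))).
vt = 1.03 × 84.1 = 86.623 m and 2√(Dt) = 2√(0.0557 × 84.1) = 4.329 m.
Argument (x−vt)/(2√(Dt)) = (93.2 − 86.623)/4.329 = 1.519; ½·erfc(1.519) = 0.01585.
C = 1.37 × 0.01585 = 0.0217 mg/L.

0.0217 mg/L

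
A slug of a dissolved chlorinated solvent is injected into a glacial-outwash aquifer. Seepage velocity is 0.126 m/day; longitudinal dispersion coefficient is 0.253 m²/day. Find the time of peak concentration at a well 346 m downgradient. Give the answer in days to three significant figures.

2730 days

For the 1D instantaneous-source solution, setting ∂C/∂t = 0 at fixed x gives v²t² + 2Dt − x² = 0, so t = (√(D² + v²x²) − D)/v².
√(D² + v²x²) = √(0.253² + 0.126² × 346²) = 43.60; v² = 0.015876.
t = (43.60 − 0.253)/0.015876 = 2730 days (vs. the pure-advection estimate x/v = 2750 d).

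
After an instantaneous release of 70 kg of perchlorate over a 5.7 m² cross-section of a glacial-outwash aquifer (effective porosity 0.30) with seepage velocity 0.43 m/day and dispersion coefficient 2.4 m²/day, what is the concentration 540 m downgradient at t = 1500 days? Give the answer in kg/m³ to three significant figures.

0.0895 kg/m³

For an instantaneous plane source, C(x,t) = M/(n_e·A·√(4πDt)) · exp(−(x−vt)²/(4Dt)), with n_e·A the pore (flow) area.
Plume center vt = 0.43 × 1500 = 645 m, so the well at 540 m is 105 m upgradient of the peak.
√(4πDt) = 212.7 m, giving peak height M/(n_e·A·√(4πDt)) = 70/(0.30 × 5.7 × 212.7) = 0.1925 kg/m³.
(x−vt)²/(4Dt) = (-105)²/(4 × 2.4 × 1500) = 0.7656; exp(−0.7656) = 0.4651.
C = 0.1925 × 0.4651 = 0.0895 kg/m³.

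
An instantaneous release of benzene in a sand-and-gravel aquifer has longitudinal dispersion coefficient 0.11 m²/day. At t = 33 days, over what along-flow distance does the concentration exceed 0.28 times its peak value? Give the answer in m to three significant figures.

The plume is Gaussian with σ = √(2Dt) = √(2 × 0.11 × 33) = 2.694 m.
C/C_peak = exp(−Δx²/(2σ²)) = 0.28 ⇒ Δx = σ·√(−2 ln 0.28) = 2.694 × 1.596 = 4.300 m.
Width = 2Δx = 8.60 m.

8.60 m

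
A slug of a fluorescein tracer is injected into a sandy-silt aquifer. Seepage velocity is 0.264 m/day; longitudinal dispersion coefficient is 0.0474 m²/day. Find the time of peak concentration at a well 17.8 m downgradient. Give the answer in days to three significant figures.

For the 1D instantaneous-source solution, setting ∂C/∂t = 0 at fixed x gives v²t² + 2Dt − x² = 0, so t = (√(D² + v²x²) − D)/v².
√(D² + v²x²) = √(0.0474² + 0.264² × 17.8²) = 4.699; v² = 0.069696.
t = (4.699 − 0.0474)/0.069696 = 66.7 days (vs. the pure-advection estimate x/v = 67.4 d).

66.7 days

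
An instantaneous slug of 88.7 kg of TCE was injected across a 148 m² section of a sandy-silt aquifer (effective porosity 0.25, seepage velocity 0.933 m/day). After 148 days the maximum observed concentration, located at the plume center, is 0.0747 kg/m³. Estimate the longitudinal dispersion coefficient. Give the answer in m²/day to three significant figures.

0.554 m²/day

At the plume center C_max = M/(n_e·A·√(4πDt)), so D = M²/(4πt·(n_e·A·C_max)²).
n_e·A·C_max = 0.25 × 148 × 0.0747 = 2.764 kg/m.
D = 88.7²/(4π × 148 × 2.764²) = 0.554 m²/day.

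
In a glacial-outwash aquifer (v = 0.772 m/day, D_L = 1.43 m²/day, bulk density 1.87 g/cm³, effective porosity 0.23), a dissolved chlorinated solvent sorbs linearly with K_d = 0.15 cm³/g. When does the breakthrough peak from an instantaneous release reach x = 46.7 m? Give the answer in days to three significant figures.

Retardation factor R = 1 + ρ_b·K_d/n = 1 + 1.87 × 0.15/0.23 = 2.220.
Sorption retards both mechanisms: v_R = v/R = 0.3477 m/day, D_R = D/R = 0.6441 m²/day.
Peak time from v_R²t² + 2D_R t − x² = 0: t = (√(D_R² + v_R²x²) − D_R)/v_R².
√(D_R² + v_R²x²) = √(0.6441² + 0.3477² × 46.7²) = 16.25; v_R² = 0.1209.
t = (16.25 − 0.6441)/0.1209 = 129 days.

129 days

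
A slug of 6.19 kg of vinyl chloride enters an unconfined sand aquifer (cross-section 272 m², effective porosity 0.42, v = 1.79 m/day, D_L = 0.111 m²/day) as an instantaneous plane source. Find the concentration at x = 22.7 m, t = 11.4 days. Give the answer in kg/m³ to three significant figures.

0.00480 kg/m³

For an instantaneous plane source, C(x,t) = M/(n_e·A·√(4πDt)) · exp(−(x−vt)²/(4Dt)), with n_e·A the pore (flow) area.
Plume center vt = 1.79 × 11.4 = 20.406 m, so the well at 22.7 m is 2.294 m downgradient of the peak.
√(4πDt) = 3.988 m, giving peak height M/(n_e·A·√(4πDt)) = 6.19/(0.42 × 272 × 3.988) = 0.01359 kg/m³.
(x−vt)²/(4Dt) = (2.294)²/(4 × 0.111 × 11.4) = 1.040; exp(−1.040) = 0.3535.
C = 0.01359 × 0.3535 = 0.00480 kg/m³.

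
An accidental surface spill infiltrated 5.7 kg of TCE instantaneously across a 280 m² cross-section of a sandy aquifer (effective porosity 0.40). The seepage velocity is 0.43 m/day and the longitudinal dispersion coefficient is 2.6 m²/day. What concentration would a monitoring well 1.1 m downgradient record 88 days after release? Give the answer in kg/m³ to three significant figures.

For an instantaneous plane source, C(x,t) = M/(n_e·A·√(4πDt)) · exp(−(x−vt)²/(4Dt)), with n_e·A the pore (flow) area.
Plume center vt = 0.43 × 88 = 37.84 m, so the well at 1.1 m is 36.74 m upgradient of the peak.
√(4πDt) = 53.62 m, giving peak height M/(n_e·A·√(4πDt)) = 5.7/(0.40 × 280 × 53.62) = 0.0009491 kg/m³.
(x−vt)²/(4Dt) = (-36.74)²/(4 × 2.6 × 88) = 1.475; exp(−1.475) = 0.2288.
C = 0.0009491 × 0.2288 = 0.000217 kg/m³.

0.000217 kg/m³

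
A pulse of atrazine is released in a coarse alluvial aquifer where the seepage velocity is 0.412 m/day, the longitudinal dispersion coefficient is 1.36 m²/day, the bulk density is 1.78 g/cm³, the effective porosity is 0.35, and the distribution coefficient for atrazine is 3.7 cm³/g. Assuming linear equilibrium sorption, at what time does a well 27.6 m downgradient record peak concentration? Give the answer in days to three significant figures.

Retardation factor R = 1 + ρ_b·K_d/n = 1 + 1.78 × 3.7/0.35 = 19.82.
Sorption retards both mechanisms: v_R = v/R = 0.02079 m/day, D_R = D/R = 0.06862 m²/day.
Peak time from v_R²t² + 2D_R t − x² = 0: t = (√(D_R² + v_R²x²) − D_R)/v_R².
√(D_R² + v_R²x²) = √(0.06862² + 0.02079² × 27.6²) = 0.5779; v_R² = 0.0004322.
t = (0.5779 − 0.06862)/0.0004322 = 1180 days.

1180 days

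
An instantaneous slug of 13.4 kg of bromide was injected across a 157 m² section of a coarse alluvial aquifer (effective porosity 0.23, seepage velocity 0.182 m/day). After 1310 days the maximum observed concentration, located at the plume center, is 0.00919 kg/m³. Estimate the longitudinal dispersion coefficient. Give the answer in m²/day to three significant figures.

0.0990 m²/day

At the plume center C_max = M/(n_e·A·√(4πDt)), so D = M²/(4πt·(n_e·A·C_max)²).
n_e·A·C_max = 0.23 × 157 × 0.00919 = 0.3319 kg/m.
D = 13.4²/(4π × 1310 × 0.3319²) = 0.0990 m²/day.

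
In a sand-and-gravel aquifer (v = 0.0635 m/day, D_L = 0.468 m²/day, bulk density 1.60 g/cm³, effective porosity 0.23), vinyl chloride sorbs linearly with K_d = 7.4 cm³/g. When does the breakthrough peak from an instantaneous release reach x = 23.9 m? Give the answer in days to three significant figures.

Retardation factor R = 1 + ρ_b·K_d/n = 1 + 1.60 × 7.4/0.23 = 52.48.
Sorption retards both mechanisms: v_R = v/R = 0.001210 m/day, D_R = D/R = 0.008918 m²/day.
Peak time from v_R²t² + 2D_R t − x² = 0: t = (√(D_R² + v_R²x²) − D_R)/v_R².
√(D_R² + v_R²x²) = √(0.008918² + 0.001210² × 23.9²) = 0.03026; v_R² = 1.464e-06.
t = (0.03026 − 0.008918)/1.464e-06 = 14600 days.

14600 days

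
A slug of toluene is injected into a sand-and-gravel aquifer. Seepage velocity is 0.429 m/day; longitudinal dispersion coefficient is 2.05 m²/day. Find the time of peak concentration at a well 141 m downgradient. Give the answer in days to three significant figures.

318 days

For the 1D instantaneous-source solution, setting ∂C/∂t = 0 at fixed x gives v²t² + 2Dt − x² = 0, so t = (√(D² + v²x²) − D)/v².
√(D² + v²x²) = √(2.05² + 0.429² × 141²) = 60.52; v² = 0.184041.
t = (60.52 − 2.05)/0.184041 = 318 days (vs. the pure-advection estimate x/v = 329 d).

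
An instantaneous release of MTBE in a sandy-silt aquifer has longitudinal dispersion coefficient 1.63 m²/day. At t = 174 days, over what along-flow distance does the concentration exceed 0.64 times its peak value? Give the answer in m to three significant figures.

The plume is Gaussian with σ = √(2Dt) = √(2 × 1.63 × 174) = 23.82 m.
C/C_peak = exp(−Δx²/(2σ²)) = 0.64 ⇒ Δx = σ·√(−2 ln 0.64) = 23.82 × 0.9448 = 22.51 m.
Width = 2Δx = 45.0 m.

45.0 m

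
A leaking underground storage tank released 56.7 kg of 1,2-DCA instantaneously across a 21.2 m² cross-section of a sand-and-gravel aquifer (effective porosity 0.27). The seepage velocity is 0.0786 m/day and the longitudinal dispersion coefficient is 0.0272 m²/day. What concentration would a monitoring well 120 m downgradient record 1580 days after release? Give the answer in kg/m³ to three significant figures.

For an instantaneous plane source, C(x,t) = M/(n_e·A·√(4πDt)) · exp(−(x−vt)²/(4Dt)), with n_e·A the pore (flow) area.
Plume center vt = 0.0786 × 1580 = 124.188 m, so the well at 120 m is 4.188 m upgradient of the peak.
√(4πDt) = 23.24 m, giving peak height M/(n_e·A·√(4πDt)) = 56.7/(0.27 × 21.2 × 23.24) = 0.4262 kg/m³.
(x−vt)²/(4Dt) = (-4.188)²/(4 × 0.0272 × 1580) = 0.1020; exp(−0.1020) = 0.9030.
C = 0.4262 × 0.9030 = 0.385 kg/m³.

0.385 kg/m³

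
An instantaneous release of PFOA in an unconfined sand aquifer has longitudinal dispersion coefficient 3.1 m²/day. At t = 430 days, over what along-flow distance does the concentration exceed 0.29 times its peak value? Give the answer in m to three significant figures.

162 m

The plume is Gaussian with σ = √(2Dt) = √(2 × 3.1 × 430) = 51.63 m.
C/C_peak = exp(−Δx²/(2σ²)) = 0.29 ⇒ Δx = σ·√(−2 ln 0.29) = 51.63 × 1.573 = 81.21 m.
Width = 2Δx = 162 m.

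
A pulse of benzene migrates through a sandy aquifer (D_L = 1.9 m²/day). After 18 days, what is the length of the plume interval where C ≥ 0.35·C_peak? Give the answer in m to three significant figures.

24.0 m

The plume is Gaussian with σ = √(2Dt) = √(2 × 1.9 × 18) = 8.270 m.
C/C_peak = exp(−Δx²/(2σ²)) = 0.35 ⇒ Δx = σ·√(−2 ln 0.35) = 8.270 × 1.449 = 11.98 m.
Width = 2Δx = 24.0 m.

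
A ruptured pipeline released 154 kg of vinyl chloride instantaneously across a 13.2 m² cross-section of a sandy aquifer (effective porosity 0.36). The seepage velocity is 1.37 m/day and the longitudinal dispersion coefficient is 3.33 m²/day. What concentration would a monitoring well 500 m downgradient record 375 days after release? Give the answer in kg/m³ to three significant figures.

0.249 kg/m³

For an instantaneous plane source, C(x,t) = M/(n_e·A·√(4πDt)) · exp(−(x−vt)²/(4Dt)), with n_e·A the pore (flow) area.
Plume center vt = 1.37 × 375 = 513.75 m, so the well at 500 m is 13.75 m upgradient of the peak.
√(4πDt) = 125.3 m, giving peak height M/(n_e·A·√(4πDt)) = 154/(0.36 × 13.2 × 125.3) = 0.2586 kg/m³.
(x−vt)²/(4Dt) = (-13.75)²/(4 × 3.33 × 375) = 0.03785; exp(−0.03785) = 0.9629.
C = 0.2586 × 0.9629 = 0.249 kg/m³.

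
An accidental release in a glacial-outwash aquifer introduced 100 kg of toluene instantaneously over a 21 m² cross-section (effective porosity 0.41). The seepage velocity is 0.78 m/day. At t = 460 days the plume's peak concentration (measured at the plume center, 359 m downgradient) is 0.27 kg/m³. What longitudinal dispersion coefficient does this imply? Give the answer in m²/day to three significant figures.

0.320 m²/day

At the plume center C_max = M/(n_e·A·√(4πDt)), so D = M²/(4πt·(n_e·A·C_max)²).
n_e·A·C_max = 0.41 × 21 × 0.27 = 2.325 kg/m.
D = 100²/(4π × 460 × 2.325²) = 0.320 m²/day.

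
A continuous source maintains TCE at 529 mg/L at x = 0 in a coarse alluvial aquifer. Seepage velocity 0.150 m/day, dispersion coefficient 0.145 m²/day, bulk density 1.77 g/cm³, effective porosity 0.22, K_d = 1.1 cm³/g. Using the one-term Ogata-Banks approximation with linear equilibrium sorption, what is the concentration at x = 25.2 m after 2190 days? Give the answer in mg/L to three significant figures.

Retardation factor R = 1 + ρ_b·K_d/n = 1 + 1.77 × 1.1/0.22 = 9.850.
Sorption retards both mechanisms: v_R = v/R = 0.01523 m/day, D_R = D/R = 0.01472 m²/day.
v_R·t = 0.01523 × 2190 = 33.3537 m; 2√(D_R t) = 11.36 m; argument = (25.2 − 33.3537)/11.36 = -0.7178.
C = C₀ × ½·erfc(-0.7178) = 529 × 0.8450 = 447 mg/L.

447 mg/L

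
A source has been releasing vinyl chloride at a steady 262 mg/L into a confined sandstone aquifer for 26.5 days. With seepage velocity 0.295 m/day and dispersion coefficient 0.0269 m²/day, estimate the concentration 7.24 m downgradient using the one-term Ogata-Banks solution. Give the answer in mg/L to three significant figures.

For a continuous step input, C/C₀ ≈ ½·erfc((x−vt)/(2√(Dt))).
vt = 0.295 × 26.5 = 7.8175 m and 2√(Dt) = 2√(0.0269 × 26.5) = 1.689 m.
Argument (x−vt)/(2√(Dt)) = (7.24 − 7.8175)/1.689 = -0.3419; ½·erfc(-0.3419) = 0.6856.
C = 262 × 0.6856 = 180 mg/L.

180 mg/L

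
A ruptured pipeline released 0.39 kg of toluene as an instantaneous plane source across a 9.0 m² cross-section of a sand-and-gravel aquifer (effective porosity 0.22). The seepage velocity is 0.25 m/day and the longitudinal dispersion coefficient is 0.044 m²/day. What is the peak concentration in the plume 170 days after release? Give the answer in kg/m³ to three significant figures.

0.0203 kg/m³

The peak of an instantaneous 1D plume sits at x = vt; there the Gaussian factor is 1 and C_max = M/(n_e·A·√(4πDt)), where n_e·A is the pore area the mass is dissolved in.
√(4πDt) = √(4π × 0.044 × 170) = 9.695 m, so C_max = 0.39/(0.22 × 9.0 × 9.695) = 0.0203 kg/m³.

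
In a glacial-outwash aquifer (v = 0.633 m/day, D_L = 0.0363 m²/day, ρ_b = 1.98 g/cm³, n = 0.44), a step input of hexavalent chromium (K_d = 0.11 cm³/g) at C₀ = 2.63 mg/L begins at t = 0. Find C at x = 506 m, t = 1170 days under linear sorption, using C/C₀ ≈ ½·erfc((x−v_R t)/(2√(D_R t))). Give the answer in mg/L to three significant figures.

0.209 mg/L

Retardation factor R = 1 + ρ_b·K_d/n = 1 + 1.98 × 0.11/0.44 = 1.495.
Sorption retards both mechanisms: v_R = v/R = 0.4234 m/day, D_R = D/R = 0.02428 m²/day.
v_R·t = 0.4234 × 1170 = 495.378 m; 2√(D_R t) = 10.66 m; argument = (506 − 495.378)/10.66 = 0.9964.
C = C₀ × ½·erfc(0.9964) = 2.63 × 0.07940 = 0.209 mg/L.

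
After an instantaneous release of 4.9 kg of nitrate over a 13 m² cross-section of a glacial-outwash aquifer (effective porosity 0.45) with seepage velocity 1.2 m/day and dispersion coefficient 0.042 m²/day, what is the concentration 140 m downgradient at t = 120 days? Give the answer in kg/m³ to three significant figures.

0.0476 kg/m³

For an instantaneous plane source, C(x,t) = M/(n_e·A·√(4πDt)) · exp(−(x−vt)²/(4Dt)), with n_e·A the pore (flow) area.
Plume center vt = 1.2 × 120 = 144 m, so the well at 140 m is 4 m upgradient of the peak.
√(4πDt) = 7.958 m, giving peak height M/(n_e·A·√(4πDt)) = 4.9/(0.45 × 13 × 7.958) = 0.1053 kg/m³.
(x−vt)²/(4Dt) = (-4)²/(4 × 0.042 × 120) = 0.7937; exp(−0.7937) = 0.4522.
C = 0.1053 × 0.4522 = 0.0476 kg/m³.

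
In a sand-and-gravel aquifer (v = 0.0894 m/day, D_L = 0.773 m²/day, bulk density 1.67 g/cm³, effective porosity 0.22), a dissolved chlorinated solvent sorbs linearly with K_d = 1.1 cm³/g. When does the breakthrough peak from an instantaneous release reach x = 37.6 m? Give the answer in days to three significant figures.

3130 days

Retardation factor R = 1 + ρ_b·K_d/n = 1 + 1.67 × 1.1/0.22 = 9.350.
Sorption retards both mechanisms: v_R = v/R = 0.009561 m/day, D_R = D/R = 0.08267 m²/day.
Peak time from v_R²t² + 2D_R t − x² = 0: t = (√(D_R² + v_R²x²) − D_R)/v_R².
√(D_R² + v_R²x²) = √(0.08267² + 0.009561² × 37.6²) = 0.3689; v_R² = 9.141e-05.
t = (0.3689 − 0.08267)/9.141e-05 = 3130 days.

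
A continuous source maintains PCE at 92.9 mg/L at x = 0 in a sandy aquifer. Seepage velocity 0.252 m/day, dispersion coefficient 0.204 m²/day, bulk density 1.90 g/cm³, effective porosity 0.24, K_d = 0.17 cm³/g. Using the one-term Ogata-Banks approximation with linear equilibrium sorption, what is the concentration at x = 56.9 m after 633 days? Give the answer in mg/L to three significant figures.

Retardation factor R = 1 + ρ_b·K_d/n = 1 + 1.90 × 0.17/0.24 = 2.346.
Sorption retards both mechanisms: v_R = v/R = 0.1074 m/day, D_R = D/R = 0.08696 m²/day.
v_R·t = 0.1074 × 633 = 67.9842 m; 2√(D_R t) = 14.84 m; argument = (56.9 − 67.9842)/14.84 = -0.7469.
C = C₀ × ½·erfc(-0.7469) = 92.9 × 0.8546 = 79.4 mg/L.

79.4 mg/L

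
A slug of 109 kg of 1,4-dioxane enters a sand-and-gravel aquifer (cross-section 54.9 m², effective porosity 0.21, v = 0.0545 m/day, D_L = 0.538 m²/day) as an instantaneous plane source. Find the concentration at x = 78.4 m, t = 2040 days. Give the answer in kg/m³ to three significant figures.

0.0630 kg/m³

For an instantaneous plane source, C(x,t) = M/(n_e·A·√(4πDt)) · exp(−(x−vt)²/(4Dt)), with n_e·A the pore (flow) area.
Plume center vt = 0.0545 × 2040 = 111.18 m, so the well at 78.4 m is 32.78 m upgradient of the peak.
√(4πDt) = 117.4 m, giving peak height M/(n_e·A·√(4πDt)) = 109/(0.21 × 54.9 × 117.4) = 0.08053 kg/m³.
(x−vt)²/(4Dt) = (-32.78)²/(4 × 0.538 × 2040) = 0.2448; exp(−0.2448) = 0.7829.
C = 0.08053 × 0.7829 = 0.0630 kg/m³.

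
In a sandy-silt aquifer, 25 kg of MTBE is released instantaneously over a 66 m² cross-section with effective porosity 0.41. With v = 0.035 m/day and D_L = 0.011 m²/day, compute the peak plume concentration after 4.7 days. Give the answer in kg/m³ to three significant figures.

The peak of an instantaneous 1D plume sits at x = vt; there the Gaussian factor is 1 and C_max = M/(n_e·A·√(4πDt)), where n_e·A is the pore area the mass is dissolved in.
√(4πDt) = √(4π × 0.011 × 4.7) = 0.8060 m, so C_max = 25/(0.41 × 66 × 0.8060) = 1.15 kg/m³.

1.15 kg/m³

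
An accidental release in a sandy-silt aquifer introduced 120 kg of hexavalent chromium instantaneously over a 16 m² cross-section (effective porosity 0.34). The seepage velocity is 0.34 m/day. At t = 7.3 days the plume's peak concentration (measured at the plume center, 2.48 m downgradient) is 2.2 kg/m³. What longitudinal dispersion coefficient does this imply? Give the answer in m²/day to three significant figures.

1.10 m²/day

At the plume center C_max = M/(n_e·A·√(4πDt)), so D = M²/(4πt·(n_e·A·C_max)²).
n_e·A·C_max = 0.34 × 16 × 2.2 = 11.97 kg/m.
D = 120²/(4π × 7.3 × 11.97²) = 1.10 m²/day.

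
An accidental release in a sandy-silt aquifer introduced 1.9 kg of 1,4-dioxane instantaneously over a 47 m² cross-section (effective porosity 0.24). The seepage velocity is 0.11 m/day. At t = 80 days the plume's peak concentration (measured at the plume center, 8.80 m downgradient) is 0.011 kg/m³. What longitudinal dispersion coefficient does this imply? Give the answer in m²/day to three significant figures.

At the plume center C_max = M/(n_e·A·√(4πDt)), so D = M²/(4πt·(n_e·A·C_max)²).
n_e·A·C_max = 0.24 × 47 × 0.011 = 0.1241 kg/m.
D = 1.9²/(4π × 80 × 0.1241²) = 0.233 m²/day.

0.233 m²/day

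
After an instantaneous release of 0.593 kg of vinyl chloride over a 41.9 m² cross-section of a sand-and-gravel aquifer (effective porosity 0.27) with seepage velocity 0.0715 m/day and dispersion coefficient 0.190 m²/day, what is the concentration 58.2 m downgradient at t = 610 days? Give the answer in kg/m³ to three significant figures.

For an instantaneous plane source, C(x,t) = M/(n_e·A·√(4πDt)) · exp(−(x−vt)²/(4Dt)), with n_e·A the pore (flow) area.
Plume center vt = 0.0715 × 610 = 43.615 m, so the well at 58.2 m is 14.585 m downgradient of the peak.
√(4πDt) = 38.16 m, giving peak height M/(n_e·A·√(4πDt)) = 0.593/(0.27 × 41.9 × 38.16) = 0.001374 kg/m³.
(x−vt)²/(4Dt) = (14.585)²/(4 × 0.190 × 610) = 0.4588; exp(−0.4588) = 0.6320.
C = 0.001374 × 0.6320 = 0.000868 kg/m³.

0.000868 kg/m³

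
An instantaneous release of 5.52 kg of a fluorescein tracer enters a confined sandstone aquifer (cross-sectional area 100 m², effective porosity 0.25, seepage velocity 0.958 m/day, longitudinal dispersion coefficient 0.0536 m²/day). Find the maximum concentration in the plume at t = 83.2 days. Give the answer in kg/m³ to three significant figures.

The peak of an instantaneous 1D plume sits at x = vt; there the Gaussian factor is 1 and C_max = M/(n_e·A·√(4πDt)), where n_e·A is the pore area the mass is dissolved in.
√(4πDt) = √(4π × 0.0536 × 83.2) = 7.486 m, so C_max = 5.52/(0.25 × 100 × 7.486) = 0.0295 kg/m³.

0.0295 kg/m³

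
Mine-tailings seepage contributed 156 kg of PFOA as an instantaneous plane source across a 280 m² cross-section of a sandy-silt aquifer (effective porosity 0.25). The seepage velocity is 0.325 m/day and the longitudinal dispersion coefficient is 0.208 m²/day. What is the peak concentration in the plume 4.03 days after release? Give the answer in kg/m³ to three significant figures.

The peak of an instantaneous 1D plume sits at x = vt; there the Gaussian factor is 1 and C_max = M/(n_e·A·√(4πDt)), where n_e·A is the pore area the mass is dissolved in.
√(4πDt) = √(4π × 0.208 × 4.03) = 3.246 m, so C_max = 156/(0.25 × 280 × 3.246) = 0.687 kg/m³.

0.687 kg/m³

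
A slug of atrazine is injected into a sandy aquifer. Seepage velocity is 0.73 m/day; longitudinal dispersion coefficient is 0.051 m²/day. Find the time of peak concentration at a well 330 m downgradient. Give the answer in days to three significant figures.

452 days

For the 1D instantaneous-source solution, setting ∂C/∂t = 0 at fixed x gives v²t² + 2Dt − x² = 0, so t = (√(D² + v²x²) − D)/v².
√(D² + v²x²) = √(0.051² + 0.73² × 330²) = 240.9; v² = 0.5329.
t = (240.9 − 0.051)/0.5329 = 452 days (vs. the pure-advection estimate x/v = 452 d).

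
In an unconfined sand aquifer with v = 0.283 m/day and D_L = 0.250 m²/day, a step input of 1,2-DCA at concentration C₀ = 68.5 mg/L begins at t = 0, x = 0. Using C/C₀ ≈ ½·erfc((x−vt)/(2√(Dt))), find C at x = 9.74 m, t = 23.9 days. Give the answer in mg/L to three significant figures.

For a continuous step input, C/C₀ ≈ ½·erfc((x−vt)/(2√(Dt))).
vt = 0.283 × 23.9 = 6.7637 m and 2√(Dt) = 2√(0.250 × 23.9) = 4.889 m.
Argument (x−vt)/(2√(Dt)) = (9.74 − 6.7637)/4.889 = 0.6088; ½·erfc(0.6088) = 0.1946.
C = 68.5 × 0.1946 = 13.3 mg/L.

13.3 mg/L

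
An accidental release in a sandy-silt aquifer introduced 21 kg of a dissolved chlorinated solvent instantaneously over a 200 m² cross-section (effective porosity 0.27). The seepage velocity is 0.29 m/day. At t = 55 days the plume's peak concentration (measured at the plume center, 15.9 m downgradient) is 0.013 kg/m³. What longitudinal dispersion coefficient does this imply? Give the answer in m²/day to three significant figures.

1.29 m²/day

At the plume center C_max = M/(n_e·A·√(4πDt)), so D = M²/(4πt·(n_e·A·C_max)²).
n_e·A·C_max = 0.27 × 200 × 0.013 = 0.7020 kg/m.
D = 21²/(4π × 55 × 0.7020²) = 1.29 m²/day.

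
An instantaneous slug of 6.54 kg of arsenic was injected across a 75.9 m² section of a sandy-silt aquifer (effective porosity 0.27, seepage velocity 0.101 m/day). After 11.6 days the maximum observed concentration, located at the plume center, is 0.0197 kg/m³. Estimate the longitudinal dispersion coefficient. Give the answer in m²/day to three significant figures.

At the plume center C_max = M/(n_e·A·√(4πDt)), so D = M²/(4πt·(n_e·A·C_max)²).
n_e·A·C_max = 0.27 × 75.9 × 0.0197 = 0.4037 kg/m.
D = 6.54²/(4π × 11.6 × 0.4037²) = 1.80 m²/day.

1.80 m²/day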